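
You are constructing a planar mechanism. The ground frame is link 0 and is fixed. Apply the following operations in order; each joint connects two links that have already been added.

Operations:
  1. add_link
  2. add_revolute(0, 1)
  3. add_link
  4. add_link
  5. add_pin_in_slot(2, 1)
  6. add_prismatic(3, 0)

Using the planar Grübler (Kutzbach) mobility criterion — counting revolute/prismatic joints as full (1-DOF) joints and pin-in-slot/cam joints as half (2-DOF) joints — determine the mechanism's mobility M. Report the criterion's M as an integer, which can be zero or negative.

M = 4

L=1 J1=0 J2=0
add link → L=2 J1=0 J2=0
R@0,1 dof=1 J1 → L=2 J1=1 J2=0
add link → L=3 J1=1 J2=0
add link → L=4 J1=1 J2=0
PS@2,1 dof=2 J2 → L=4 J1=1 J2=1
P@3,0 dof=1 J1 → L=4 J1=2 J2=1
M=3(L−1)−2J1−J2=3·3−2·2−1=4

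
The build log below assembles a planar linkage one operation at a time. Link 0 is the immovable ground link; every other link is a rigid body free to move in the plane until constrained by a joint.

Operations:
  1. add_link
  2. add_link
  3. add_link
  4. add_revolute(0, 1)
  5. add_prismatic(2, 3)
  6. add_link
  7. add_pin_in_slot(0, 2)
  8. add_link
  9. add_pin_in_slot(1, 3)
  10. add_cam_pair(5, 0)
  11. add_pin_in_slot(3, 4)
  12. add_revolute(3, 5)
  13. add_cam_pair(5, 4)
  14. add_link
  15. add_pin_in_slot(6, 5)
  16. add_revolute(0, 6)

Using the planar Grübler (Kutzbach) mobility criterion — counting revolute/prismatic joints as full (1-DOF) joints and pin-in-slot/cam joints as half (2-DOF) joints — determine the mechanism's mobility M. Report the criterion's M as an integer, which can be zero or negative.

M = 4

L=1 J1=0 J2=0
add link → L=2 J1=0 J2=0
add link → L=3 J1=0 J2=0
add link → L=4 J1=0 J2=0
R@0,1 dof=1 J1 → L=4 J1=1 J2=0
P@2,3 dof=1 J1 → L=4 J1=2 J2=0
add link → L=5 J1=2 J2=0
PS@0,2 dof=2 J2 → L=5 J1=2 J2=1
add link → L=6 J1=2 J2=1
PS@1,3 dof=2 J2 → L=6 J1=2 J2=2
C@5,0 dof=2 J2 → L=6 J1=2 J2=3
PS@3,4 dof=2 J2 → L=6 J1=2 J2=4
R@3,5 dof=1 J1 → L=6 J1=3 J2=4
C@5,4 dof=2 J2 → L=6 J1=3 J2=5
add link → L=7 J1=3 J2=5
PS@6,5 dof=2 J2 → L=7 J1=3 J2=6
R@0,6 dof=1 J1 → L=7 J1=4 J2=6
M=3(L−1)−2J1−J2=3·6−2·4−6=4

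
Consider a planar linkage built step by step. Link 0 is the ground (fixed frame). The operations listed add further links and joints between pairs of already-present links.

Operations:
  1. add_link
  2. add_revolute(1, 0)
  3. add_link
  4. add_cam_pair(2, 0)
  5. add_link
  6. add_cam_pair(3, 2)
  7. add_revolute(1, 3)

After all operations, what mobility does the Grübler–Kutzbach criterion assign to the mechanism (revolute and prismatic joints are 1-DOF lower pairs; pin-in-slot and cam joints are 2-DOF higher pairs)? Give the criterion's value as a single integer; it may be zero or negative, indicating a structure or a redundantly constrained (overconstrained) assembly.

(L,J1,J2)=(1,0,0); link0 fixed
link1: (2,0,0)
R 1-0 [J1]: (2,1,0)
link2: (3,1,0)
C 2-0 [J2]: (3,1,1)
link3: (4,1,1)
C 3-2 [J2]: (4,1,2)
R 1-3 [J1]: (4,2,2)
Grübler: 3·3 − 2·2 − 2 = 3

M = 3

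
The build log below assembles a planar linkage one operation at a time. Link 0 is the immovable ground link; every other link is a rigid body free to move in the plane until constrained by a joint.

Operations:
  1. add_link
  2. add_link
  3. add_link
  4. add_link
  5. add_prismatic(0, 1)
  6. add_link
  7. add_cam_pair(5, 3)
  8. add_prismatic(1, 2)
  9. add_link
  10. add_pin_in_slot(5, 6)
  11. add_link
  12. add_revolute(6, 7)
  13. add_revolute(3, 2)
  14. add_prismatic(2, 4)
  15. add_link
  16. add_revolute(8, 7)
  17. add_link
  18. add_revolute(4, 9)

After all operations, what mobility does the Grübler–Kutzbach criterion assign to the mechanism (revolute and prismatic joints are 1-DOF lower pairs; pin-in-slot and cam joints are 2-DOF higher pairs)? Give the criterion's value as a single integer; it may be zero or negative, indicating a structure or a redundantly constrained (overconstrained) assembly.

M = 11

link 0 = ground. State L|J1|J2 = 1|0|0
+link1  2|0|0
+link2  3|0|0
+link3  4|0|0
+link4  5|0|0
P(0,1) f=1→J1  5|1|0
+link5  6|1|0
C(5,3) f=2→J2  6|1|1
P(1,2) f=1→J1  6|2|1
+link6  7|2|1
PS(5,6) f=2→J2  7|2|2
+link7  8|2|2
R(6,7) f=1→J1  8|3|2
R(3,2) f=1→J1  8|4|2
P(2,4) f=1→J1  8|5|2
+link8  9|5|2
R(8,7) f=1→J1  9|6|2
+link9  10|6|2
R(4,9) f=1→J1  10|7|2
M = 3(10−1)−2·7−2 = 27−14−2 = 11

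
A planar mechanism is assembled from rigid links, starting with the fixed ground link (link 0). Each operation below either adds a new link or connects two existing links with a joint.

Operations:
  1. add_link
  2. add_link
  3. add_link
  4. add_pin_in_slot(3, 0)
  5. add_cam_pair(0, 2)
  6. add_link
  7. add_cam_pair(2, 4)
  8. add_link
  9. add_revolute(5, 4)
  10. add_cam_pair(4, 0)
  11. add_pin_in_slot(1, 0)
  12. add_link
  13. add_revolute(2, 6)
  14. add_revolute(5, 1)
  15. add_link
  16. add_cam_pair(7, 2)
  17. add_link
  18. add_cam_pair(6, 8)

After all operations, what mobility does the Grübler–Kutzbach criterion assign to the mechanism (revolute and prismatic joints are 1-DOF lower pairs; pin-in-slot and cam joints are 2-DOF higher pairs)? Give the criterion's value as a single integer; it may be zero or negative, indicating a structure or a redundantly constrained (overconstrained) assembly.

L=1 J1=0 J2=0
add link → L=2 J1=0 J2=0
add link → L=3 J1=0 J2=0
add link → L=4 J1=0 J2=0
PS@3,0 dof=2 J2 → L=4 J1=0 J2=1
C@0,2 dof=2 J2 → L=4 J1=0 J2=2
add link → L=5 J1=0 J2=2
C@2,4 dof=2 J2 → L=5 J1=0 J2=3
add link → L=6 J1=0 J2=3
R@5,4 dof=1 J1 → L=6 J1=1 J2=3
C@4,0 dof=2 J2 → L=6 J1=1 J2=4
PS@1,0 dof=2 J2 → L=6 J1=1 J2=5
add link → L=7 J1=1 J2=5
R@2,6 dof=1 J1 → L=7 J1=2 J2=5
R@5,1 dof=1 J1 → L=7 J1=3 J2=5
add link → L=8 J1=3 J2=5
C@7,2 dof=2 J2 → L=8 J1=3 J2=6
add link → L=9 J1=3 J2=6
C@6,8 dof=2 J2 → L=9 J1=3 J2=7
M=3(L−1)−2J1−J2=3·8−2·3−7=11

M = 11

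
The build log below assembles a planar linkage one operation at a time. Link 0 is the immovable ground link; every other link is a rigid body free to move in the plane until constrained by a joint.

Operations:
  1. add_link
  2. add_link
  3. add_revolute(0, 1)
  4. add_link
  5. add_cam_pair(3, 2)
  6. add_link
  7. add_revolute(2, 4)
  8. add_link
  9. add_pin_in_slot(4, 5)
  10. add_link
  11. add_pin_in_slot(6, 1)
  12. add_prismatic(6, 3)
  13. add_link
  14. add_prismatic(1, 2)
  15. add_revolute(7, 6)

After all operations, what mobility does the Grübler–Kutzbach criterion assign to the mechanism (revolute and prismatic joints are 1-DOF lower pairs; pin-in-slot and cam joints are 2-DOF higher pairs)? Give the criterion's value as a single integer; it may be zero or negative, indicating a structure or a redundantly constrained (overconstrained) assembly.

(L,J1,J2)=(1,0,0); link0 fixed
link1: (2,0,0)
link2: (3,0,0)
R 0-1 [J1]: (3,1,0)
link3: (4,1,0)
C 3-2 [J2]: (4,1,1)
link4: (5,1,1)
R 2-4 [J1]: (5,2,1)
link5: (6,2,1)
PS 4-5 [J2]: (6,2,2)
link6: (7,2,2)
PS 6-1 [J2]: (7,2,3)
P 6-3 [J1]: (7,3,3)
link7: (8,3,3)
P 1-2 [J1]: (8,4,3)
R 7-6 [J1]: (8,5,3)
Grübler: 3·7 − 2·5 − 3 = 8

M = 8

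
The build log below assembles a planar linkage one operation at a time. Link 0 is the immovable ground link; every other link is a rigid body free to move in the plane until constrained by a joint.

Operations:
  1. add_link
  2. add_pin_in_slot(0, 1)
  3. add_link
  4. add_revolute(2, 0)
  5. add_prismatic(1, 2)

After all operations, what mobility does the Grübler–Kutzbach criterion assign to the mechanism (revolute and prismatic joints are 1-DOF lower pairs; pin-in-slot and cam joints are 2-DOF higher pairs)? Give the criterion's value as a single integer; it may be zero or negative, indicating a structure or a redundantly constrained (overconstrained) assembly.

M = 1

L=1 J1=0 J2=0
add link → L=2 J1=0 J2=0
PS@0,1 dof=2 J2 → L=2 J1=0 J2=1
add link → L=3 J1=0 J2=1
R@2,0 dof=1 J1 → L=3 J1=1 J2=1
P@1,2 dof=1 J1 → L=3 J1=2 J2=1
M=3(L−1)−2J1−J2=3·2−2·2−1=1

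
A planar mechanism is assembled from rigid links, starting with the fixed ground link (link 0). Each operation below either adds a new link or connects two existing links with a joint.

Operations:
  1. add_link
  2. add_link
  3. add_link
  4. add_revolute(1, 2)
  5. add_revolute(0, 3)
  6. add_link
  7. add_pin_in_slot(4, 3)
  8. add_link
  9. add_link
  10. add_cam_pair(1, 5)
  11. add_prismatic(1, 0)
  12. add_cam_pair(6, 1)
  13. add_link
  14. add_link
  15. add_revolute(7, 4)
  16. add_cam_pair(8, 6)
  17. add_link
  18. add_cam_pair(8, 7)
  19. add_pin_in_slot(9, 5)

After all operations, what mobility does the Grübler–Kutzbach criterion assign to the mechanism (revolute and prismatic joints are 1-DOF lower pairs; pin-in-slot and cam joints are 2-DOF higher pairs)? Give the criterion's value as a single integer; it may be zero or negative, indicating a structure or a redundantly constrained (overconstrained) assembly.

ground; <1,0,0>
#1 <2,0,0>
#2 <3,0,0>
#3 <4,0,0>
R:1↔2 J1 <4,1,0>
R:0↔3 J1 <4,2,0>
#4 <5,2,0>
PS:4↔3 J2 <5,2,1>
#5 <6,2,1>
#6 <7,2,1>
C:1↔5 J2 <7,2,2>
P:1↔0 J1 <7,3,2>
C:6↔1 J2 <7,3,3>
#7 <8,3,3>
#8 <9,3,3>
R:7↔4 J1 <9,4,3>
C:8↔6 J2 <9,4,4>
#9 <10,4,4>
C:8↔7 J2 <10,4,5>
PS:9↔5 J2 <10,4,6>
3×9 − 2×4 − 1×6 = 13

M = 13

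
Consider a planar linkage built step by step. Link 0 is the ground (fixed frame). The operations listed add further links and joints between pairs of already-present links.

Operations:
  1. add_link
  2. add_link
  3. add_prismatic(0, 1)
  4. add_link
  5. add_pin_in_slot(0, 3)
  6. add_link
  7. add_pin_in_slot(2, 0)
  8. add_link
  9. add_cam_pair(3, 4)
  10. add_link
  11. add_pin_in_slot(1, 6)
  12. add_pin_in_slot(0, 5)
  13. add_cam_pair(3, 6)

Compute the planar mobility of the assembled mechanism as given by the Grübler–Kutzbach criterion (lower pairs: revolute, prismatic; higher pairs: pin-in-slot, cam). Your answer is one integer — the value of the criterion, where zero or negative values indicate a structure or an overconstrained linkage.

ground; <1,0,0>
#1 <2,0,0>
#2 <3,0,0>
P:0↔1 J1 <3,1,0>
#3 <4,1,0>
PS:0↔3 J2 <4,1,1>
#4 <5,1,1>
PS:2↔0 J2 <5,1,2>
#5 <6,1,2>
C:3↔4 J2 <6,1,3>
#6 <7,1,3>
PS:1↔6 J2 <7,1,4>
PS:0↔5 J2 <7,1,5>
C:3↔6 J2 <7,1,6>
3×6 − 2×1 − 1×6 = 10

M = 10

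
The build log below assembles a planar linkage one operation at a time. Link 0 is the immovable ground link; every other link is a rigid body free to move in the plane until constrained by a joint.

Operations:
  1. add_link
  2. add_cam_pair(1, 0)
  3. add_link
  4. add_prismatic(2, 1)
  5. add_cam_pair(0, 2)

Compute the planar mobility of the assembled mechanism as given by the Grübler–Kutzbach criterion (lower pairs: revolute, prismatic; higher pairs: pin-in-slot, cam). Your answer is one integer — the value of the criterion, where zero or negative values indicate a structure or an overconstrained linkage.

M = 2

link 0 = ground. State L|J1|J2 = 1|0|0
+link1  2|0|0
C(1,0) f=2→J2  2|0|1
+link2  3|0|1
P(2,1) f=1→J1  3|1|1
C(0,2) f=2→J2  3|1|2
M = 3(3−1)−2·1−2 = 6−2−2 = 2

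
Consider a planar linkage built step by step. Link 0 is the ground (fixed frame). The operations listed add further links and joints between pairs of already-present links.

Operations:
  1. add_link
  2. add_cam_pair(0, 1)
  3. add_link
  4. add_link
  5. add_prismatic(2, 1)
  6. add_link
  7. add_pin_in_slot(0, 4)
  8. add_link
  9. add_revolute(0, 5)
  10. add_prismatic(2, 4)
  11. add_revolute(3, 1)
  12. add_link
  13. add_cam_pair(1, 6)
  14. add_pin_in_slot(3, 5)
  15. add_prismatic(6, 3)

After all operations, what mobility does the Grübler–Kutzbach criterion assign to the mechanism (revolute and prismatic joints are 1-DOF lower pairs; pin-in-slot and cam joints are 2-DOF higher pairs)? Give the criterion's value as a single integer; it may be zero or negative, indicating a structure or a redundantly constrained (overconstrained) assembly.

ground; <1,0,0>
#1 <2,0,0>
C:0↔1 J2 <2,0,1>
#2 <3,0,1>
#3 <4,0,1>
P:2↔1 J1 <4,1,1>
#4 <5,1,1>
PS:0↔4 J2 <5,1,2>
#5 <6,1,2>
R:0↔5 J1 <6,2,2>
P:2↔4 J1 <6,3,2>
R:3↔1 J1 <6,4,2>
#6 <7,4,2>
C:1↔6 J2 <7,4,3>
PS:3↔5 J2 <7,4,4>
P:6↔3 J1 <7,5,4>
3×6 − 2×5 − 1×4 = 4

M = 4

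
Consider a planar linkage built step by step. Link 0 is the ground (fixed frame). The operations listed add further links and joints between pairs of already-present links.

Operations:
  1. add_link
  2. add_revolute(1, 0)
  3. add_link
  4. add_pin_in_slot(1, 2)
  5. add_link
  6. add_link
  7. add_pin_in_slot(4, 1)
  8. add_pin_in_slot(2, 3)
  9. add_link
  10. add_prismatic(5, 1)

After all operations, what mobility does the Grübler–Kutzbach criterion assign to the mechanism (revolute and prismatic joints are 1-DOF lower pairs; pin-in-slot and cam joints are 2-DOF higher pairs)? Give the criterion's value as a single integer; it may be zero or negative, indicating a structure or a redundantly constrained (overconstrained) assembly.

M = 8

ground; <1,0,0>
#1 <2,0,0>
R:1↔0 J1 <2,1,0>
#2 <3,1,0>
PS:1↔2 J2 <3,1,1>
#3 <4,1,1>
#4 <5,1,1>
PS:4↔1 J2 <5,1,2>
PS:2↔3 J2 <5,1,3>
#5 <6,1,3>
P:5↔1 J1 <6,2,3>
3×5 − 2×2 − 1×3 = 8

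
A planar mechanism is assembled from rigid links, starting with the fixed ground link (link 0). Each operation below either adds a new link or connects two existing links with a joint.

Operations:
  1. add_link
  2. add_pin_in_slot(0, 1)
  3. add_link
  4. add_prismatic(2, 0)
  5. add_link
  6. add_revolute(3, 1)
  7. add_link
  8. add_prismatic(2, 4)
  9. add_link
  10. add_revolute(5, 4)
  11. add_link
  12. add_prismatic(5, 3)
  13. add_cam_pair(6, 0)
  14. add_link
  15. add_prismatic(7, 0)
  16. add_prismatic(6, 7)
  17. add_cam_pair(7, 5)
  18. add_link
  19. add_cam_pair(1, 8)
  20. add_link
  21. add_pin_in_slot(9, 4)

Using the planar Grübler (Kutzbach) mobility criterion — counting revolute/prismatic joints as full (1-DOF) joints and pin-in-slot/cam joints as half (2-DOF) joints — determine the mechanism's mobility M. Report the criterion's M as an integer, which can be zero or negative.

[1;0;0] (link 0 is ground)
L+ [2;0;0]
PS(0,1)∈J2 [2;0;1]
L+ [3;0;1]
P(2,0)∈J1 [3;1;1]
L+ [4;1;1]
R(3,1)∈J1 [4;2;1]
L+ [5;2;1]
P(2,4)∈J1 [5;3;1]
L+ [6;3;1]
R(5,4)∈J1 [6;4;1]
L+ [7;4;1]
P(5,3)∈J1 [7;5;1]
C(6,0)∈J2 [7;5;2]
L+ [8;5;2]
P(7,0)∈J1 [8;6;2]
P(6,7)∈J1 [8;7;2]
C(7,5)∈J2 [8;7;3]
L+ [9;7;3]
C(1,8)∈J2 [9;7;4]
L+ [10;7;4]
PS(9,4)∈J2 [10;7;5]
mobility = 27 − 14 − 5 = 8

M = 8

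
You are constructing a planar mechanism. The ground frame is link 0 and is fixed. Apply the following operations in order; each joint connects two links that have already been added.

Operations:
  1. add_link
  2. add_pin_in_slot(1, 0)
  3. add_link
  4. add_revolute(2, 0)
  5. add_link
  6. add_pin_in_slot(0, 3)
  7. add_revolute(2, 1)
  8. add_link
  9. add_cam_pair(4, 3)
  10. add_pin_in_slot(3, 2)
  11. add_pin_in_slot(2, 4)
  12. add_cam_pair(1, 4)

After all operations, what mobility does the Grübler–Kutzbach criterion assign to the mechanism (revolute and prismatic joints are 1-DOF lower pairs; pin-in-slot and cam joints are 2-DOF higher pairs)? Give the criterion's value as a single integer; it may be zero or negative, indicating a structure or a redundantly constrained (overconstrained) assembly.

link 0 = ground. State L|J1|J2 = 1|0|0
+link1  2|0|0
PS(1,0) f=2→J2  2|0|1
+link2  3|0|1
R(2,0) f=1→J1  3|1|1
+link3  4|1|1
PS(0,3) f=2→J2  4|1|2
R(2,1) f=1→J1  4|2|2
+link4  5|2|2
C(4,3) f=2→J2  5|2|3
PS(3,2) f=2→J2  5|2|4
PS(2,4) f=2→J2  5|2|5
C(1,4) f=2→J2  5|2|6
M = 3(5−1)−2·2−6 = 12−4−6 = 2

M = 2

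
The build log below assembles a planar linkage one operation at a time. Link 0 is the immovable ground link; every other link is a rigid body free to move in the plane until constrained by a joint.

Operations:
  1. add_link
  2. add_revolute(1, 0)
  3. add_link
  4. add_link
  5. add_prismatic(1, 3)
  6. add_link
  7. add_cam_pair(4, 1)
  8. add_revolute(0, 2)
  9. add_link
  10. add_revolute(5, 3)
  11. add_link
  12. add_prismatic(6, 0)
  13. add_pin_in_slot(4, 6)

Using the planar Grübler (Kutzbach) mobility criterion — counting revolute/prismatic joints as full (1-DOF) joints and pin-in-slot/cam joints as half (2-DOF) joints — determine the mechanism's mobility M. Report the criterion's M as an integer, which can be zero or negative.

M = 6

(L,J1,J2)=(1,0,0); link0 fixed
link1: (2,0,0)
R 1-0 [J1]: (2,1,0)
link2: (3,1,0)
link3: (4,1,0)
P 1-3 [J1]: (4,2,0)
link4: (5,2,0)
C 4-1 [J2]: (5,2,1)
R 0-2 [J1]: (5,3,1)
link5: (6,3,1)
R 5-3 [J1]: (6,4,1)
link6: (7,4,1)
P 6-0 [J1]: (7,5,1)
PS 4-6 [J2]: (7,5,2)
Grübler: 3·6 − 2·5 − 2 = 6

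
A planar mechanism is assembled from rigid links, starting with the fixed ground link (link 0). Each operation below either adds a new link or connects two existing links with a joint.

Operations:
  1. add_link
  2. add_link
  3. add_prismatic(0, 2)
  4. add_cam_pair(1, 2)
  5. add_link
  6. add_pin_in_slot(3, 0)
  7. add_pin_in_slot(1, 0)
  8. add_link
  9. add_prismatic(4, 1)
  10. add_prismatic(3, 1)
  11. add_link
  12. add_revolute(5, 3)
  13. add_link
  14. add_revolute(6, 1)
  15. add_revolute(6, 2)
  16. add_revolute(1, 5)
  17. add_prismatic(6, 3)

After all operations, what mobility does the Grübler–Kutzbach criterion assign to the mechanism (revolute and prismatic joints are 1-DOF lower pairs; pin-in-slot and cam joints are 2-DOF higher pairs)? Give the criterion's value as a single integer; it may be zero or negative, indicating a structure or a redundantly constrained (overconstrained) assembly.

[1;0;0] (link 0 is ground)
L+ [2;0;0]
L+ [3;0;0]
P(0,2)∈J1 [3;1;0]
C(1,2)∈J2 [3;1;1]
L+ [4;1;1]
PS(3,0)∈J2 [4;1;2]
PS(1,0)∈J2 [4;1;3]
L+ [5;1;3]
P(4,1)∈J1 [5;2;3]
P(3,1)∈J1 [5;3;3]
L+ [6;3;3]
R(5,3)∈J1 [6;4;3]
L+ [7;4;3]
R(6,1)∈J1 [7;5;3]
R(6,2)∈J1 [7;6;3]
R(1,5)∈J1 [7;7;3]
P(6,3)∈J1 [7;8;3]
mobility = 18 − 16 − 3 = -1

M = -1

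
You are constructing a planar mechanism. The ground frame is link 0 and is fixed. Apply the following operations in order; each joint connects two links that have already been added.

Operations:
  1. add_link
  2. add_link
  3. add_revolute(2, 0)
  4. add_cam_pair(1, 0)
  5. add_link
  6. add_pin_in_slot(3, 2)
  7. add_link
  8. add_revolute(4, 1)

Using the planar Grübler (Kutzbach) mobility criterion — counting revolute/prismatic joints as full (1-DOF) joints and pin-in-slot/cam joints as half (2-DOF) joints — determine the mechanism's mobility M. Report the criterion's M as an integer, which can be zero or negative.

M = 6

ground; <1,0,0>
#1 <2,0,0>
#2 <3,0,0>
R:2↔0 J1 <3,1,0>
C:1↔0 J2 <3,1,1>
#3 <4,1,1>
PS:3↔2 J2 <4,1,2>
#4 <5,1,2>
R:4↔1 J1 <5,2,2>
3×4 − 2×2 − 1×2 = 6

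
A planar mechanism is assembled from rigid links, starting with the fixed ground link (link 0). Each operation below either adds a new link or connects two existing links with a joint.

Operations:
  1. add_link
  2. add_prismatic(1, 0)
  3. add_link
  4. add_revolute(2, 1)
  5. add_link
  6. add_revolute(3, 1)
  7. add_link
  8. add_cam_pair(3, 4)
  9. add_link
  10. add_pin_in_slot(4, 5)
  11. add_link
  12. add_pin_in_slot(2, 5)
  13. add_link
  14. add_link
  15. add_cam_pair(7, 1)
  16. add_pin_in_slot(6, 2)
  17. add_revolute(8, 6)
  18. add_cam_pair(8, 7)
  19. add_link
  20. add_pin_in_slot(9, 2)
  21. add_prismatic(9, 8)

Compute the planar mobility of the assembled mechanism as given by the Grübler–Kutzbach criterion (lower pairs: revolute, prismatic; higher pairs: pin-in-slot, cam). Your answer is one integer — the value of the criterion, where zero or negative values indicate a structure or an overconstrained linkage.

M = 10

L=1 J1=0 J2=0
add link → L=2 J1=0 J2=0
P@1,0 dof=1 J1 → L=2 J1=1 J2=0
add link → L=3 J1=1 J2=0
R@2,1 dof=1 J1 → L=3 J1=2 J2=0
add link → L=4 J1=2 J2=0
R@3,1 dof=1 J1 → L=4 J1=3 J2=0
add link → L=5 J1=3 J2=0
C@3,4 dof=2 J2 → L=5 J1=3 J2=1
add link → L=6 J1=3 J2=1
PS@4,5 dof=2 J2 → L=6 J1=3 J2=2
add link → L=7 J1=3 J2=2
PS@2,5 dof=2 J2 → L=7 J1=3 J2=3
add link → L=8 J1=3 J2=3
add link → L=9 J1=3 J2=3
C@7,1 dof=2 J2 → L=9 J1=3 J2=4
PS@6,2 dof=2 J2 → L=9 J1=3 J2=5
R@8,6 dof=1 J1 → L=9 J1=4 J2=5
C@8,7 dof=2 J2 → L=9 J1=4 J2=6
add link → L=10 J1=4 J2=6
PS@9,2 dof=2 J2 → L=10 J1=4 J2=7
P@9,8 dof=1 J1 → L=10 J1=5 J2=7
M=3(L−1)−2J1−J2=3·9−2·5−7=10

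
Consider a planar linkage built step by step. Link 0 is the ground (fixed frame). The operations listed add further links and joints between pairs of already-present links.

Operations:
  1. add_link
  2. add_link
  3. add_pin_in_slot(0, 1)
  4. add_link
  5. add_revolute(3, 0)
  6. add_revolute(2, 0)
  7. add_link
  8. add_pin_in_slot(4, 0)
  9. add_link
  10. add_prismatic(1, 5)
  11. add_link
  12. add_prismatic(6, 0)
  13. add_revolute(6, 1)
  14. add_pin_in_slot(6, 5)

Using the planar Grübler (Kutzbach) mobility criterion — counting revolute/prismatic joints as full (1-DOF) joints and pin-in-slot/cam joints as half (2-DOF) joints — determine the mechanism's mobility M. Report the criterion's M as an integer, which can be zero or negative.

M = 5

L=1 J1=0 J2=0
add link → L=2 J1=0 J2=0
add link → L=3 J1=0 J2=0
PS@0,1 dof=2 J2 → L=3 J1=0 J2=1
add link → L=4 J1=0 J2=1
R@3,0 dof=1 J1 → L=4 J1=1 J2=1
R@2,0 dof=1 J1 → L=4 J1=2 J2=1
add link → L=5 J1=2 J2=1
PS@4,0 dof=2 J2 → L=5 J1=2 J2=2
add link → L=6 J1=2 J2=2
P@1,5 dof=1 J1 → L=6 J1=3 J2=2
add link → L=7 J1=3 J2=2
P@6,0 dof=1 J1 → L=7 J1=4 J2=2
R@6,1 dof=1 J1 → L=7 J1=5 J2=2
PS@6,5 dof=2 J2 → L=7 J1=5 J2=3
M=3(L−1)−2J1−J2=3·6−2·5−3=5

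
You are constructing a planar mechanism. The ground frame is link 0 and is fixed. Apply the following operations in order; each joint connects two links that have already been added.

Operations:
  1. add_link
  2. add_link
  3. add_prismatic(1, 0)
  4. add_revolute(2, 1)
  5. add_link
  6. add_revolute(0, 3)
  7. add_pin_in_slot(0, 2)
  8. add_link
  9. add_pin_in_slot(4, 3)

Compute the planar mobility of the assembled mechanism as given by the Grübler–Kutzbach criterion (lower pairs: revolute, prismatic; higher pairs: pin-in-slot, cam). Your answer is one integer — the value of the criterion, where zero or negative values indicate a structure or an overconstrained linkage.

M = 4

[1;0;0] (link 0 is ground)
L+ [2;0;0]
L+ [3;0;0]
P(1,0)∈J1 [3;1;0]
R(2,1)∈J1 [3;2;0]
L+ [4;2;0]
R(0,3)∈J1 [4;3;0]
PS(0,2)∈J2 [4;3;1]
L+ [5;3;1]
PS(4,3)∈J2 [5;3;2]
mobility = 12 − 6 − 2 = 4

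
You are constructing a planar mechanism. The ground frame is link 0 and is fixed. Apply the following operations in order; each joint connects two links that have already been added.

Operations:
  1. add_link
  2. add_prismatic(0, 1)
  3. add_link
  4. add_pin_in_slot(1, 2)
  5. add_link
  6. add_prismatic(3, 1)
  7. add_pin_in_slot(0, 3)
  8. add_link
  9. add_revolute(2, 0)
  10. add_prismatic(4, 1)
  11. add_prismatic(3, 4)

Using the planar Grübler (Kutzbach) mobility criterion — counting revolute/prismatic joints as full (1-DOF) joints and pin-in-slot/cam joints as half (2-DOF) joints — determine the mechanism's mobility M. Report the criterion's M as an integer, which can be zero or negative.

M = 0

L=1 J1=0 J2=0
add link → L=2 J1=0 J2=0
P@0,1 dof=1 J1 → L=2 J1=1 J2=0
add link → L=3 J1=1 J2=0
PS@1,2 dof=2 J2 → L=3 J1=1 J2=1
add link → L=4 J1=1 J2=1
P@3,1 dof=1 J1 → L=4 J1=2 J2=1
PS@0,3 dof=2 J2 → L=4 J1=2 J2=2
add link → L=5 J1=2 J2=2
R@2,0 dof=1 J1 → L=5 J1=3 J2=2
P@4,1 dof=1 J1 → L=5 J1=4 J2=2
P@3,4 dof=1 J1 → L=5 J1=5 J2=2
M=3(L−1)−2J1−J2=3·4−2·5−2=0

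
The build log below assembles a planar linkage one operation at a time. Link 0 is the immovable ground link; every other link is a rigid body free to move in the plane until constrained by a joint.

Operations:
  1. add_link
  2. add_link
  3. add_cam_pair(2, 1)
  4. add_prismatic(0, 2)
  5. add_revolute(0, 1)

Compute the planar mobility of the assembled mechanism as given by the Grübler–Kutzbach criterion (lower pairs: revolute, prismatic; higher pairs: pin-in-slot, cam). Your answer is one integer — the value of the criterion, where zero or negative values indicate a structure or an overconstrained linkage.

(L,J1,J2)=(1,0,0); link0 fixed
link1: (2,0,0)
link2: (3,0,0)
C 2-1 [J2]: (3,0,1)
P 0-2 [J1]: (3,1,1)
R 0-1 [J1]: (3,2,1)
Grübler: 3·2 − 2·2 − 1 = 1

M = 1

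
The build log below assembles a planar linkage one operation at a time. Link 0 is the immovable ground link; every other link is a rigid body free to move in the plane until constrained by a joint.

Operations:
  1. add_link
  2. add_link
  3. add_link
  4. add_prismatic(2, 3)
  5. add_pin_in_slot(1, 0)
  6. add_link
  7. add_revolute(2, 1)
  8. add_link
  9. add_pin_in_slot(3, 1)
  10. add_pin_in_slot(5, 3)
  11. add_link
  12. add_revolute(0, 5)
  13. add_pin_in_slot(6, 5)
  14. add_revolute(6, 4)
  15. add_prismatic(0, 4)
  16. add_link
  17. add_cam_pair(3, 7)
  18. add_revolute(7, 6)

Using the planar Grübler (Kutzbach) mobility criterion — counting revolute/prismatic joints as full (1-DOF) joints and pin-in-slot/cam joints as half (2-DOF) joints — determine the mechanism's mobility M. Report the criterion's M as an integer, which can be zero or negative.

ground; <1,0,0>
#1 <2,0,0>
#2 <3,0,0>
#3 <4,0,0>
P:2↔3 J1 <4,1,0>
PS:1↔0 J2 <4,1,1>
#4 <5,1,1>
R:2↔1 J1 <5,2,1>
#5 <6,2,1>
PS:3↔1 J2 <6,2,2>
PS:5↔3 J2 <6,2,3>
#6 <7,2,3>
R:0↔5 J1 <7,3,3>
PS:6↔5 J2 <7,3,4>
R:6↔4 J1 <7,4,4>
P:0↔4 J1 <7,5,4>
#7 <8,5,4>
C:3↔7 J2 <8,5,5>
R:7↔6 J1 <8,6,5>
3×7 − 2×6 − 1×5 = 4

M = 4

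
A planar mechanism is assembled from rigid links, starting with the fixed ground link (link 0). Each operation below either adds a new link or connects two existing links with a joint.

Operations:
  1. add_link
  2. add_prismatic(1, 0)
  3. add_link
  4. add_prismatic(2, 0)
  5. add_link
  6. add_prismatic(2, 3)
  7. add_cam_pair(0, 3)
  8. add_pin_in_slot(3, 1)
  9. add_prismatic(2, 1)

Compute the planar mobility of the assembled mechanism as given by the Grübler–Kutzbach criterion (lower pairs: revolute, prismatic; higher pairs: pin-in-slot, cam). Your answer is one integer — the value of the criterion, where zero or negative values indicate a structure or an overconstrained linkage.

M = -1

(L,J1,J2)=(1,0,0); link0 fixed
link1: (2,0,0)
P 1-0 [J1]: (2,1,0)
link2: (3,1,0)
P 2-0 [J1]: (3,2,0)
link3: (4,2,0)
P 2-3 [J1]: (4,3,0)
C 0-3 [J2]: (4,3,1)
PS 3-1 [J2]: (4,3,2)
P 2-1 [J1]: (4,4,2)
Grübler: 3·3 − 2·4 − 2 = -1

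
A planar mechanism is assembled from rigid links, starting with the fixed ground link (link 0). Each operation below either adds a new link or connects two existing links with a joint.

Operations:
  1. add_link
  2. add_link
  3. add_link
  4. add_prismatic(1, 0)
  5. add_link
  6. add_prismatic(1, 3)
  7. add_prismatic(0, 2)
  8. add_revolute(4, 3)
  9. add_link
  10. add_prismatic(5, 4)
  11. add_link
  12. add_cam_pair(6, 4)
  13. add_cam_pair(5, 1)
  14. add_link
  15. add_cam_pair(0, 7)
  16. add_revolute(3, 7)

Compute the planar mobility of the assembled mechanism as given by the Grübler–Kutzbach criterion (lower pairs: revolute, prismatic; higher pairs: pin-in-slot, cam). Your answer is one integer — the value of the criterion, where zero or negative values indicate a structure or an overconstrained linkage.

L=1 J1=0 J2=0
add link → L=2 J1=0 J2=0
add link → L=3 J1=0 J2=0
add link → L=4 J1=0 J2=0
P@1,0 dof=1 J1 → L=4 J1=1 J2=0
add link → L=5 J1=1 J2=0
P@1,3 dof=1 J1 → L=5 J1=2 J2=0
P@0,2 dof=1 J1 → L=5 J1=3 J2=0
R@4,3 dof=1 J1 → L=5 J1=4 J2=0
add link → L=6 J1=4 J2=0
P@5,4 dof=1 J1 → L=6 J1=5 J2=0
add link → L=7 J1=5 J2=0
C@6,4 dof=2 J2 → L=7 J1=5 J2=1
C@5,1 dof=2 J2 → L=7 J1=5 J2=2
add link → L=8 J1=5 J2=2
C@0,7 dof=2 J2 → L=8 J1=5 J2=3
R@3,7 dof=1 J1 → L=8 J1=6 J2=3
M=3(L−1)−2J1−J2=3·7−2·6−3=6

M = 6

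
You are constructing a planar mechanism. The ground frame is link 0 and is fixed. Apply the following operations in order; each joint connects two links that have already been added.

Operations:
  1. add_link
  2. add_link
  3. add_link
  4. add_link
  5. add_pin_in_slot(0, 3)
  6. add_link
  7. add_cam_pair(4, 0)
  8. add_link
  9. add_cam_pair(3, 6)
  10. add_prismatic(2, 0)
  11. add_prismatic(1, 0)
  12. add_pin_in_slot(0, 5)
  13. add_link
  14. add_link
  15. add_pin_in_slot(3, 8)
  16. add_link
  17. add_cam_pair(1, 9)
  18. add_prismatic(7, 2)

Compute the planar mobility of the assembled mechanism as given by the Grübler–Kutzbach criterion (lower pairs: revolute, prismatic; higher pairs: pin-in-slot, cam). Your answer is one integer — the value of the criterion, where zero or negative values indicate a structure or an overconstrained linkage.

link 0 = ground. State L|J1|J2 = 1|0|0
+link1  2|0|0
+link2  3|0|0
+link3  4|0|0
+link4  5|0|0
PS(0,3) f=2→J2  5|0|1
+link5  6|0|1
C(4,0) f=2→J2  6|0|2
+link6  7|0|2
C(3,6) f=2→J2  7|0|3
P(2,0) f=1→J1  7|1|3
P(1,0) f=1→J1  7|2|3
PS(0,5) f=2→J2  7|2|4
+link7  8|2|4
+link8  9|2|4
PS(3,8) f=2→J2  9|2|5
+link9  10|2|5
C(1,9) f=2→J2  10|2|6
P(7,2) f=1→J1  10|3|6
M = 3(10−1)−2·3−6 = 27−6−6 = 15

M = 15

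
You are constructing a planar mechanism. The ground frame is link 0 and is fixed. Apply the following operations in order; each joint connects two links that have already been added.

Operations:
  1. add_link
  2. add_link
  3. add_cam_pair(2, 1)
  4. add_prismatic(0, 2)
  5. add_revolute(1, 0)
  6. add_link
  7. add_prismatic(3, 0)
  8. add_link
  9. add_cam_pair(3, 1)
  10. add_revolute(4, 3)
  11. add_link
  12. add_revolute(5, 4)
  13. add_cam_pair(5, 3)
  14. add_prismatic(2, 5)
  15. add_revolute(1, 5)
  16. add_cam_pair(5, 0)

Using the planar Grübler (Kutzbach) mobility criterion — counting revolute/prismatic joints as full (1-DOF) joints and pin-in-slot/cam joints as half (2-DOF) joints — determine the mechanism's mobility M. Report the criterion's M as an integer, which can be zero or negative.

ground; <1,0,0>
#1 <2,0,0>
#2 <3,0,0>
C:2↔1 J2 <3,0,1>
P:0↔2 J1 <3,1,1>
R:1↔0 J1 <3,2,1>
#3 <4,2,1>
P:3↔0 J1 <4,3,1>
#4 <5,3,1>
C:3↔1 J2 <5,3,2>
R:4↔3 J1 <5,4,2>
#5 <6,4,2>
R:5↔4 J1 <6,5,2>
C:5↔3 J2 <6,5,3>
P:2↔5 J1 <6,6,3>
R:1↔5 J1 <6,7,3>
C:5↔0 J2 <6,7,4>
3×5 − 2×7 − 1×4 = -3

M = -3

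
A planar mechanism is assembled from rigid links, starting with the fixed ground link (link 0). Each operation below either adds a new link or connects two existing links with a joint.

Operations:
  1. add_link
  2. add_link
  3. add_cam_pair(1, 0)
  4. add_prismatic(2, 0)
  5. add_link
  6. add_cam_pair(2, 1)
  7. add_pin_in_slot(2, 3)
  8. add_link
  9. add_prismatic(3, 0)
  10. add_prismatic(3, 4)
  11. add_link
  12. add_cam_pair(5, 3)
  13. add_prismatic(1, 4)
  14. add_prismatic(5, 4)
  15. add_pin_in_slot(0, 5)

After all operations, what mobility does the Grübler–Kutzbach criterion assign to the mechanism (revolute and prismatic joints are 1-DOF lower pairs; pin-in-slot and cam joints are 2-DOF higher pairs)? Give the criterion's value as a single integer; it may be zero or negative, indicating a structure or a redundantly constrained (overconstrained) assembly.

link 0 = ground. State L|J1|J2 = 1|0|0
+link1  2|0|0
+link2  3|0|0
C(1,0) f=2→J2  3|0|1
P(2,0) f=1→J1  3|1|1
+link3  4|1|1
C(2,1) f=2→J2  4|1|2
PS(2,3) f=2→J2  4|1|3
+link4  5|1|3
P(3,0) f=1→J1  5|2|3
P(3,4) f=1→J1  5|3|3
+link5  6|3|3
C(5,3) f=2→J2  6|3|4
P(1,4) f=1→J1  6|4|4
P(5,4) f=1→J1  6|5|4
PS(0,5) f=2→J2  6|5|5
M = 3(6−1)−2·5−5 = 15−10−5 = 0

M = 0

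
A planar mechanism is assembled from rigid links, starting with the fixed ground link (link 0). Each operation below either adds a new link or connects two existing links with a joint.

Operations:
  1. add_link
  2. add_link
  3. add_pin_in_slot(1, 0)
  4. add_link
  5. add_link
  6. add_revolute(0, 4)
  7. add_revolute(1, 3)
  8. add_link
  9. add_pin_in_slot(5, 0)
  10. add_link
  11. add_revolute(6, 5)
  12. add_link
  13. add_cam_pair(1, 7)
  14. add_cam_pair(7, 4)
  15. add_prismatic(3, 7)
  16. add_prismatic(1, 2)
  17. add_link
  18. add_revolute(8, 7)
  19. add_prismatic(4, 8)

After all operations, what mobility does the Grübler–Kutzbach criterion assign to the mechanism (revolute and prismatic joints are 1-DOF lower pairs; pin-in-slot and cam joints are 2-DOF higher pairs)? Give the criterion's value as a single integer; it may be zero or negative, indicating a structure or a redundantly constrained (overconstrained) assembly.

M = 6

link 0 = ground. State L|J1|J2 = 1|0|0
+link1  2|0|0
+link2  3|0|0
PS(1,0) f=2→J2  3|0|1
+link3  4|0|1
+link4  5|0|1
R(0,4) f=1→J1  5|1|1
R(1,3) f=1→J1  5|2|1
+link5  6|2|1
PS(5,0) f=2→J2  6|2|2
+link6  7|2|2
R(6,5) f=1→J1  7|3|2
+link7  8|3|2
C(1,7) f=2→J2  8|3|3
C(7,4) f=2→J2  8|3|4
P(3,7) f=1→J1  8|4|4
P(1,2) f=1→J1  8|5|4
+link8  9|5|4
R(8,7) f=1→J1  9|6|4
P(4,8) f=1→J1  9|7|4
M = 3(9−1)−2·7−4 = 24−14−4 = 6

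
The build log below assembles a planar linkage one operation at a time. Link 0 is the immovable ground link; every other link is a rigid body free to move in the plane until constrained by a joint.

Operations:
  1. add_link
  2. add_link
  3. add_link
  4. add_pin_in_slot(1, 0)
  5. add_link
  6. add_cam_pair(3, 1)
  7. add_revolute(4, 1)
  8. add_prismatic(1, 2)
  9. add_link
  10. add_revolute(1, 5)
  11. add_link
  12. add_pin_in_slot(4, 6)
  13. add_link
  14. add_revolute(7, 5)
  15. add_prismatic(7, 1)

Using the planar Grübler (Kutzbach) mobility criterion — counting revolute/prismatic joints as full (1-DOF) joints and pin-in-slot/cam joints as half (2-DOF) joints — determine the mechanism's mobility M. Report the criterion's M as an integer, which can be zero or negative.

L=1 J1=0 J2=0
add link → L=2 J1=0 J2=0
add link → L=3 J1=0 J2=0
add link → L=4 J1=0 J2=0
PS@1,0 dof=2 J2 → L=4 J1=0 J2=1
add link → L=5 J1=0 J2=1
C@3,1 dof=2 J2 → L=5 J1=0 J2=2
R@4,1 dof=1 J1 → L=5 J1=1 J2=2
P@1,2 dof=1 J1 → L=5 J1=2 J2=2
add link → L=6 J1=2 J2=2
R@1,5 dof=1 J1 → L=6 J1=3 J2=2
add link → L=7 J1=3 J2=2
PS@4,6 dof=2 J2 → L=7 J1=3 J2=3
add link → L=8 J1=3 J2=3
R@7,5 dof=1 J1 → L=8 J1=4 J2=3
P@7,1 dof=1 J1 → L=8 J1=5 J2=3
M=3(L−1)−2J1−J2=3·7−2·5−3=8

M = 8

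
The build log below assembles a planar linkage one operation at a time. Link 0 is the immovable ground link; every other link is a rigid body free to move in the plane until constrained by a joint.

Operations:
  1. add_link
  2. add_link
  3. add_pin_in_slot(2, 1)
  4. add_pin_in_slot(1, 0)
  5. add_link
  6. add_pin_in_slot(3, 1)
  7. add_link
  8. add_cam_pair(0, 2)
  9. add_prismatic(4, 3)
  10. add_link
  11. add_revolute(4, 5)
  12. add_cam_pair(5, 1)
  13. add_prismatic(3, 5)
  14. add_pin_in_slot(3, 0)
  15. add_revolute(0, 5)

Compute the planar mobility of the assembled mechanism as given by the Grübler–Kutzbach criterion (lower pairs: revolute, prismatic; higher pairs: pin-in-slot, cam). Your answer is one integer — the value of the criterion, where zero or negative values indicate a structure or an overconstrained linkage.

M = 1

link 0 = ground. State L|J1|J2 = 1|0|0
+link1  2|0|0
+link2  3|0|0
PS(2,1) f=2→J2  3|0|1
PS(1,0) f=2→J2  3|0|2
+link3  4|0|2
PS(3,1) f=2→J2  4|0|3
+link4  5|0|3
C(0,2) f=2→J2  5|0|4
P(4,3) f=1→J1  5|1|4
+link5  6|1|4
R(4,5) f=1→J1  6|2|4
C(5,1) f=2→J2  6|2|5
P(3,5) f=1→J1  6|3|5
PS(3,0) f=2→J2  6|3|6
R(0,5) f=1→J1  6|4|6
M = 3(6−1)−2·4−6 = 15−8−6 = 1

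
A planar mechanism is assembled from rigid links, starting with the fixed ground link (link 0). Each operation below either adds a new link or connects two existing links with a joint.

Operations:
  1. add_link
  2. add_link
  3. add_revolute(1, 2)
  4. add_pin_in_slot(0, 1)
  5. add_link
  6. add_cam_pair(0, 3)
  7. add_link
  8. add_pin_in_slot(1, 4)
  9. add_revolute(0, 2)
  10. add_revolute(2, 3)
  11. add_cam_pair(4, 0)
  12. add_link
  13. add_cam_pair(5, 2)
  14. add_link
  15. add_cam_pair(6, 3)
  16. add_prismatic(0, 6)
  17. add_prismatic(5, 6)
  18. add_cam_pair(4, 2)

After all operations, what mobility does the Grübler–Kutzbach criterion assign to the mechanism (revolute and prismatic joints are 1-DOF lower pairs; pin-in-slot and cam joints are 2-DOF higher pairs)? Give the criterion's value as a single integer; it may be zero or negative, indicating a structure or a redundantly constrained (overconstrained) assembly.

link 0 = ground. State L|J1|J2 = 1|0|0
+link1  2|0|0
+link2  3|0|0
R(1,2) f=1→J1  3|1|0
PS(0,1) f=2→J2  3|1|1
+link3  4|1|1
C(0,3) f=2→J2  4|1|2
+link4  5|1|2
PS(1,4) f=2→J2  5|1|3
R(0,2) f=1→J1  5|2|3
R(2,3) f=1→J1  5|3|3
C(4,0) f=2→J2  5|3|4
+link5  6|3|4
C(5,2) f=2→J2  6|3|5
+link6  7|3|5
C(6,3) f=2→J2  7|3|6
P(0,6) f=1→J1  7|4|6
P(5,6) f=1→J1  7|5|6
C(4,2) f=2→J2  7|5|7
M = 3(7−1)−2·5−7 = 18−10−7 = 1

M = 1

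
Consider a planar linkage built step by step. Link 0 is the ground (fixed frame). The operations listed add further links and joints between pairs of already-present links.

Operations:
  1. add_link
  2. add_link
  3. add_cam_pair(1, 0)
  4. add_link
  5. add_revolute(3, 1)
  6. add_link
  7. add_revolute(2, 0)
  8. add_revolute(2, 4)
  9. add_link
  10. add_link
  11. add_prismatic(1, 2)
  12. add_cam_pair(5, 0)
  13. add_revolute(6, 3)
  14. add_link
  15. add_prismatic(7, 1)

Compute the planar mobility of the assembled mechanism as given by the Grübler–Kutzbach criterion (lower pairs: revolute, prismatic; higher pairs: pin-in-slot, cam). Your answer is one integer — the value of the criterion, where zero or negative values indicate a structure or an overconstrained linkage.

M = 7

(L,J1,J2)=(1,0,0); link0 fixed
link1: (2,0,0)
link2: (3,0,0)
C 1-0 [J2]: (3,0,1)
link3: (4,0,1)
R 3-1 [J1]: (4,1,1)
link4: (5,1,1)
R 2-0 [J1]: (5,2,1)
R 2-4 [J1]: (5,3,1)
link5: (6,3,1)
link6: (7,3,1)
P 1-2 [J1]: (7,4,1)
C 5-0 [J2]: (7,4,2)
R 6-3 [J1]: (7,5,2)
link7: (8,5,2)
P 7-1 [J1]: (8,6,2)
Grübler: 3·7 − 2·6 − 2 = 7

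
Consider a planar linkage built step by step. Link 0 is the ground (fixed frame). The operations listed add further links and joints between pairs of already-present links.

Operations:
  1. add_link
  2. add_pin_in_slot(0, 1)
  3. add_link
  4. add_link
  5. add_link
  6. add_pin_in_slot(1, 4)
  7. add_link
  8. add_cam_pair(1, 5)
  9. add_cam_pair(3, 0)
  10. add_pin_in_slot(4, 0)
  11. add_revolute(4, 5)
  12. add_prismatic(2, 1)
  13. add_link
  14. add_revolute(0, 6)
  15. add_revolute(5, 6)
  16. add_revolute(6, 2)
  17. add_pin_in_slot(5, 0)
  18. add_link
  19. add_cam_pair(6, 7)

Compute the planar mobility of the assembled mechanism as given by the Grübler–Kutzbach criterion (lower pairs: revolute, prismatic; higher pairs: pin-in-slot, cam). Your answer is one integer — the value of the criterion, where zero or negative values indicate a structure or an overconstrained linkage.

M = 4

L=1 J1=0 J2=0
add link → L=2 J1=0 J2=0
PS@0,1 dof=2 J2 → L=2 J1=0 J2=1
add link → L=3 J1=0 J2=1
add link → L=4 J1=0 J2=1
add link → L=5 J1=0 J2=1
PS@1,4 dof=2 J2 → L=5 J1=0 J2=2
add link → L=6 J1=0 J2=2
C@1,5 dof=2 J2 → L=6 J1=0 J2=3
C@3,0 dof=2 J2 → L=6 J1=0 J2=4
PS@4,0 dof=2 J2 → L=6 J1=0 J2=5
R@4,5 dof=1 J1 → L=6 J1=1 J2=5
P@2,1 dof=1 J1 → L=6 J1=2 J2=5
add link → L=7 J1=2 J2=5
R@0,6 dof=1 J1 → L=7 J1=3 J2=5
R@5,6 dof=1 J1 → L=7 J1=4 J2=5
R@6,2 dof=1 J1 → L=7 J1=5 J2=5
PS@5,0 dof=2 J2 → L=7 J1=5 J2=6
add link → L=8 J1=5 J2=6
C@6,7 dof=2 J2 → L=8 J1=5 J2=7
M=3(L−1)−2J1−J2=3·7−2·5−7=4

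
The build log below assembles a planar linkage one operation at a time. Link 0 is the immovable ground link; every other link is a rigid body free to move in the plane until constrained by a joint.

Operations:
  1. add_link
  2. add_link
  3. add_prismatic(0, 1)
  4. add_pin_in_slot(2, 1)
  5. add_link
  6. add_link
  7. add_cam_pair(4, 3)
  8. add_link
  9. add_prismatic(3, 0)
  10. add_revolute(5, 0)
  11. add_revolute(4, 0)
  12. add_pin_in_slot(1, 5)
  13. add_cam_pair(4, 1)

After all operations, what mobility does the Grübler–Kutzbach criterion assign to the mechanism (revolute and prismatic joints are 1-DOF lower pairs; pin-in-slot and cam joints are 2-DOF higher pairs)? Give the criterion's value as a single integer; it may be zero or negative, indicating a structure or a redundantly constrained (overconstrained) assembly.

[1;0;0] (link 0 is ground)
L+ [2;0;0]
L+ [3;0;0]
P(0,1)∈J1 [3;1;0]
PS(2,1)∈J2 [3;1;1]
L+ [4;1;1]
L+ [5;1;1]
C(4,3)∈J2 [5;1;2]
L+ [6;1;2]
P(3,0)∈J1 [6;2;2]
R(5,0)∈J1 [6;3;2]
R(4,0)∈J1 [6;4;2]
PS(1,5)∈J2 [6;4;3]
C(4,1)∈J2 [6;4;4]
mobility = 15 − 8 − 4 = 3

M = 3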